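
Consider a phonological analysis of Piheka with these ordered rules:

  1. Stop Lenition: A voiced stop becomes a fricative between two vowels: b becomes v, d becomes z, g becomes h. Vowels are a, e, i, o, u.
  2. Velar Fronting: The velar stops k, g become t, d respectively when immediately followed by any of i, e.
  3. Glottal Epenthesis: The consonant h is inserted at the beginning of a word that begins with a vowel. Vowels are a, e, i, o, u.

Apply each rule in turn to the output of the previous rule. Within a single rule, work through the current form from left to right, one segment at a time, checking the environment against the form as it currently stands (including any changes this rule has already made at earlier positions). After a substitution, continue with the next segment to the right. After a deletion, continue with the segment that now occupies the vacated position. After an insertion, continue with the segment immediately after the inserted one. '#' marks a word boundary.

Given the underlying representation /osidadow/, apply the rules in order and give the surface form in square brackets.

[hosizazow]

1 Stop Lenition: [osidadow] → [osizazow]
2 Velar Fronting: no change — [osizazow]
3 Glottal Epenthesis: [osizazow] → [hosizazow]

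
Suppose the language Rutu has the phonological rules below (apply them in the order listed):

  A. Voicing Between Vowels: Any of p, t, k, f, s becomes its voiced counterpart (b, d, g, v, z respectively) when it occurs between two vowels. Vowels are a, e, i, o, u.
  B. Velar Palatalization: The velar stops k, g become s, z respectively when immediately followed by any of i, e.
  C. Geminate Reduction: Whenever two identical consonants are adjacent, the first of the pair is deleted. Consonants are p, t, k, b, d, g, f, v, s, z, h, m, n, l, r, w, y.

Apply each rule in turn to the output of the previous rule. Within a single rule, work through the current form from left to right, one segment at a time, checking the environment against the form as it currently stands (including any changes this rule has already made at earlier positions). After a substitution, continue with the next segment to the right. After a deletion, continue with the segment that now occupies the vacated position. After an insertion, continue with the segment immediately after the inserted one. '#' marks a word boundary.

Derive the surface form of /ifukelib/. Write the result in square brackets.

[ivuzelib]

A Voicing Between Vowels: [ifukelib] → [ivugelib]
B Velar Palatalization: [ivugelib] → [ivuzelib]
C Geminate Reduction: no change — [ivuzelib]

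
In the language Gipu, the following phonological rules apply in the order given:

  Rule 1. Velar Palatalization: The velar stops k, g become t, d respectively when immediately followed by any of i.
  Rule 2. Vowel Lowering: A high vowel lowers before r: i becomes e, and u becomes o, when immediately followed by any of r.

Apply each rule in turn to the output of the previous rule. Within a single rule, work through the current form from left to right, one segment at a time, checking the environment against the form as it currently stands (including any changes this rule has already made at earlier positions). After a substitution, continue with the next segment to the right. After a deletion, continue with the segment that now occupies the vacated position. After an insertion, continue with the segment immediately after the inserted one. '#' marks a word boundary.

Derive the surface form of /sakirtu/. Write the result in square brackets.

[satertu]

Rule 1 Velar Palatalization: [sakirtu] → [satirtu]
Rule 2 Vowel Lowering: [satirtu] → [satertu]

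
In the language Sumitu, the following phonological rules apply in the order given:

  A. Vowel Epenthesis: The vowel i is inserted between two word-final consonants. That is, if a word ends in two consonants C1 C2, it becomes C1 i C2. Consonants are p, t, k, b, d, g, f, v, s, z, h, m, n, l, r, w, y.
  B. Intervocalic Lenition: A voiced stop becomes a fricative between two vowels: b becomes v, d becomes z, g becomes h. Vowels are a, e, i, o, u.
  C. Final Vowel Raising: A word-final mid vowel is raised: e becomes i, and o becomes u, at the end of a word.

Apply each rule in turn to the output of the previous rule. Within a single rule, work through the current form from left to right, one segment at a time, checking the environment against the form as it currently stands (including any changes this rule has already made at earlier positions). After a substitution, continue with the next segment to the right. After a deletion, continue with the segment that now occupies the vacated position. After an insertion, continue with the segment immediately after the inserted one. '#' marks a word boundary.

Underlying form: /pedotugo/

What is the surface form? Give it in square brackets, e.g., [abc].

A Vowel Epenthesis: no change — [pedotugo]
B Intervocalic Lenition: [pedotugo] → [pezotuho]
C Final Vowel Raising: [pezotuho] → [pezotuhu]

[pezotuhu]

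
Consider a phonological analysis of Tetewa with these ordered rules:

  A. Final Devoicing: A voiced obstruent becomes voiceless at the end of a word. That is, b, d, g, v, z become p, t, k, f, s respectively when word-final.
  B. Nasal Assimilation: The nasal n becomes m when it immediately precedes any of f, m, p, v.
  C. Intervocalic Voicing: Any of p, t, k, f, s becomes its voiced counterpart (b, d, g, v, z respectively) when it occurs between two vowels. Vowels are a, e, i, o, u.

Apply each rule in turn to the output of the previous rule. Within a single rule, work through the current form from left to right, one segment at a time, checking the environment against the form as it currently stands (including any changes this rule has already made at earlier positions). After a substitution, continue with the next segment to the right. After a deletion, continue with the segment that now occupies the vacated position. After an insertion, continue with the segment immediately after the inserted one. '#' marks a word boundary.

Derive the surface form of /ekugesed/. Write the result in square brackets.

A Final Devoicing: [ekugesed] → [ekugeset]
B Nasal Assimilation: no change — [ekugeset]
C Intervocalic Voicing: [ekugeset] → [egugezet]

[egugezet]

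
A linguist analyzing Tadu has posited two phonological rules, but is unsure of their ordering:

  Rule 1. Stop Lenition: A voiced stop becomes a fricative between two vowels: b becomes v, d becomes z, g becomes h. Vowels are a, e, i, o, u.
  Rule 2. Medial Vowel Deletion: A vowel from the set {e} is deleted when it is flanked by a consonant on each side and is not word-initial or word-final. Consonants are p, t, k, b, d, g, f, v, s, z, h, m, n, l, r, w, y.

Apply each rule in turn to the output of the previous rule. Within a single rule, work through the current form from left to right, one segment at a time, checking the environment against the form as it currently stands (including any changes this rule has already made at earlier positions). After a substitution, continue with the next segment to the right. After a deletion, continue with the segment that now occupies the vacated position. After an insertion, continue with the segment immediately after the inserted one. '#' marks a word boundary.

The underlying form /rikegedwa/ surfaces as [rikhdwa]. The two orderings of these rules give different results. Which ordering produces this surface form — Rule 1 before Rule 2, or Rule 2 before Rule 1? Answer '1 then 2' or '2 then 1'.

Order 1 then 2:
  1 Stop Lenition: [rikegedwa] → [rikehedwa]
  2 Medial Vowel Deletion: [rikehedwa] → [rikhdwa]
  result: [rikhdwa]
Order 2 then 1:
  2 Medial Vowel Deletion: [rikegedwa] → [rikgdwa]
  1 Stop Lenition: no change — [rikgdwa]
  result: [rikgdwa]

1 then 2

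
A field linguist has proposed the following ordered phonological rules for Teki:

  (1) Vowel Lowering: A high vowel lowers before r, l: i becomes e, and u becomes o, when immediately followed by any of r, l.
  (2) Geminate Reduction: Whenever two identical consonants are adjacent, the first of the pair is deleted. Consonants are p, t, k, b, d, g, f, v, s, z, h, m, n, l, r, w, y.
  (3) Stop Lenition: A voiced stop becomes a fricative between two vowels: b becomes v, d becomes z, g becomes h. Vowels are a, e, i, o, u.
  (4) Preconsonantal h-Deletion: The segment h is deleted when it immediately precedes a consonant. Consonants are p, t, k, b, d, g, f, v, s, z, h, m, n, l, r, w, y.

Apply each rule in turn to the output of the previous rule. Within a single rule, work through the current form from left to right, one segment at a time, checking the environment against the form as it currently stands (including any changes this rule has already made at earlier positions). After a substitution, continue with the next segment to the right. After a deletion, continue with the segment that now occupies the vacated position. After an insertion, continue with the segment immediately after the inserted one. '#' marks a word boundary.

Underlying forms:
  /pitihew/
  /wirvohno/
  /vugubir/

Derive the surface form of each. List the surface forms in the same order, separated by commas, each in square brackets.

/pitihew/:
  (1) Vowel Lowering: no change — [pitihew]
  (2) Geminate Reduction: no change — [pitihew]
  (3) Stop Lenition: no change — [pitihew]
  (4) Preconsonantal h-Deletion: no change — [pitihew]
/wirvohno/:
  (1) Vowel Lowering: [wirvohno] → [wervohno]
  (2) Geminate Reduction: no change — [wervohno]
  (3) Stop Lenition: no change — [wervohno]
  (4) Preconsonantal h-Deletion: [wervohno] → [wervono]
/vugubir/:
  (1) Vowel Lowering: [vugubir] → [vuguber]
  (2) Geminate Reduction: no change — [vuguber]
  (3) Stop Lenition: [vuguber] → [vuhuver]
  (4) Preconsonantal h-Deletion: no change — [vuhuver]

[pitihew], [wervono], [vuhuver]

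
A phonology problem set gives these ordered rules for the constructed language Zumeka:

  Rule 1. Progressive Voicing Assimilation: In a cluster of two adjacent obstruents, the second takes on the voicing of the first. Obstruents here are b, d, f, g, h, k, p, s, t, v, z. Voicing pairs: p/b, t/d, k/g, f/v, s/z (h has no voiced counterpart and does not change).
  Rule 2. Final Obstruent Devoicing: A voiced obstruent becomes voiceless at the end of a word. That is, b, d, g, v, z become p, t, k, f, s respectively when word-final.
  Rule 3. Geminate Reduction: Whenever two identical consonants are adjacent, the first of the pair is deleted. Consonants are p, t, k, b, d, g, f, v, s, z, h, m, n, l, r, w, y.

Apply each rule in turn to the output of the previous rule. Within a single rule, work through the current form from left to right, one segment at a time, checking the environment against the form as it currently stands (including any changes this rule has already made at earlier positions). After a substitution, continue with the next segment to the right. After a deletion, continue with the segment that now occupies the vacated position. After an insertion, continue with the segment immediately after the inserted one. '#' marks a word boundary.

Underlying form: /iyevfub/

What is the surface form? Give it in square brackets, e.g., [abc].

Rule 1 Progressive Voicing Assimilation: [iyevfub] → [iyevvub]
Rule 2 Final Obstruent Devoicing: [iyevvub] → [iyevvup]
Rule 3 Geminate Reduction: [iyevvup] → [iyevup]

[iyevup]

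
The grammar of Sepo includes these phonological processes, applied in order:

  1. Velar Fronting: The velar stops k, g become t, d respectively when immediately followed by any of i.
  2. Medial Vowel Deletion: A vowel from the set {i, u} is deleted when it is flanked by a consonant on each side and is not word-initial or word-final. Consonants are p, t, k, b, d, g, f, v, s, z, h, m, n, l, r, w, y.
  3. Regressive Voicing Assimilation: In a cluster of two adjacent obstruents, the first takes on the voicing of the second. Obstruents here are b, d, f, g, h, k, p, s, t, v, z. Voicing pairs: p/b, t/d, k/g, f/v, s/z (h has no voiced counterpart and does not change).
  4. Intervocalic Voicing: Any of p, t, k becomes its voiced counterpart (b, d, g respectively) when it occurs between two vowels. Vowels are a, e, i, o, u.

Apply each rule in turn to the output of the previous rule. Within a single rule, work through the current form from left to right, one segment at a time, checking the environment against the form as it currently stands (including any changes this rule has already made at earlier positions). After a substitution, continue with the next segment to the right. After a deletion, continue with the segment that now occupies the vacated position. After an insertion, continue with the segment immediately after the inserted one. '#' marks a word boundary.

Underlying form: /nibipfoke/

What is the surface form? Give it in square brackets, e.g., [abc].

[nppfoge]

1 Velar Fronting: no change — [nibipfoke]
2 Medial Vowel Deletion: [nibipfoke] → [nbpfoke]
3 Regressive Voicing Assimilation: [nbpfoke] → [nppfoke]
4 Intervocalic Voicing: [nppfoke] → [nppfoge]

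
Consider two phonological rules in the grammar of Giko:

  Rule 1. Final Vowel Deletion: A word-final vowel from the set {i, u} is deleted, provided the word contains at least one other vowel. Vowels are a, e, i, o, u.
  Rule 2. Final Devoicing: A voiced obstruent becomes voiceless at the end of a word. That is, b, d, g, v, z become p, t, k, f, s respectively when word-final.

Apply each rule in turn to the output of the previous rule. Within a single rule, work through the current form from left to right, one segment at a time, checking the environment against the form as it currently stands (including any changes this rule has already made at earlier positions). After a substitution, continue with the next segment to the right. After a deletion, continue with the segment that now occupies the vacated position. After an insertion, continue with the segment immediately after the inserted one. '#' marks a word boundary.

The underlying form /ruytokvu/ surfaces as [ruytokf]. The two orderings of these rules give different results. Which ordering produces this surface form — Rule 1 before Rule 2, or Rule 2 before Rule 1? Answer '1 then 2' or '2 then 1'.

1 then 2

Order 1 then 2:
  1 Final Vowel Deletion: [ruytokvu] → [ruytokv]
  2 Final Devoicing: [ruytokv] → [ruytokf]
  result: [ruytokf]
Order 2 then 1:
  2 Final Devoicing: no change — [ruytokvu]
  1 Final Vowel Deletion: [ruytokvu] → [ruytokv]
  result: [ruytokv]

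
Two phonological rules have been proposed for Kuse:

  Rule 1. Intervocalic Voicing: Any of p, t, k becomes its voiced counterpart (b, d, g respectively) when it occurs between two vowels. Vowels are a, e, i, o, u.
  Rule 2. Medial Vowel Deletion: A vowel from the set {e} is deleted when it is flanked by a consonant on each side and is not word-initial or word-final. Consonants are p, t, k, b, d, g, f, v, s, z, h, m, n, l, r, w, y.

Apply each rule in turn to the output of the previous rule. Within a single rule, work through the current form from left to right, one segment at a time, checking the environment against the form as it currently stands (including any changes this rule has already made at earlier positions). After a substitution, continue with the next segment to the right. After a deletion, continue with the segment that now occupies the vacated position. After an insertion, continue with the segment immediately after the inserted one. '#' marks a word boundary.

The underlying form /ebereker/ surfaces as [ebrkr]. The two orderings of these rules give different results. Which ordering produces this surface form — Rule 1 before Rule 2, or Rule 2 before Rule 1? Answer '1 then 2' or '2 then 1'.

2 then 1

Order 1 then 2:
  1 Intervocalic Voicing: [ebereker] → [ebereger]
  2 Medial Vowel Deletion: [ebereger] → [ebrgr]
  result: [ebrgr]
Order 2 then 1:
  2 Medial Vowel Deletion: [ebereker] → [ebrkr]
  1 Intervocalic Voicing: no change — [ebrkr]
  result: [ebrkr]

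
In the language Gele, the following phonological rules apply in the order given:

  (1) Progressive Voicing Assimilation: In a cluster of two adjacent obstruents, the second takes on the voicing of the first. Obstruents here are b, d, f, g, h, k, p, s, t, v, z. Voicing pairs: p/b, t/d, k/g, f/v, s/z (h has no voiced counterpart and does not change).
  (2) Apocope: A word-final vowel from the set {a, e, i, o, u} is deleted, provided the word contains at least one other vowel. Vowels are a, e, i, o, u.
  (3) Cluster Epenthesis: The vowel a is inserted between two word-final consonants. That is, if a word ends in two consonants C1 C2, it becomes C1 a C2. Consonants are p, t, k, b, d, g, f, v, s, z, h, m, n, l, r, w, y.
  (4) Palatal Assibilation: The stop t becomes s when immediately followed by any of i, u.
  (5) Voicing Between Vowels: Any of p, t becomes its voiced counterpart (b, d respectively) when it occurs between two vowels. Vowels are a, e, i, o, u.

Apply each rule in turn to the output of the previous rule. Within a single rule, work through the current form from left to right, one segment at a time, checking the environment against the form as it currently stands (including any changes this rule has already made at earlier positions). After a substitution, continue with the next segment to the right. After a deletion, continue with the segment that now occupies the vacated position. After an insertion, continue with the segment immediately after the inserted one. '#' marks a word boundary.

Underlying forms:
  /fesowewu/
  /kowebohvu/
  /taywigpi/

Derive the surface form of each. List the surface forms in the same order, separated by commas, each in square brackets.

/fesowewu/:
  (1) Progressive Voicing Assimilation: no change — [fesowewu]
  (2) Apocope: [fesowewu] → [fesowew]
  (3) Cluster Epenthesis: no change — [fesowew]
  (4) Palatal Assibilation: no change — [fesowew]
  (5) Voicing Between Vowels: no change — [fesowew]
/kowebohvu/:
  (1) Progressive Voicing Assimilation: [kowebohvu] → [kowebohfu]
  (2) Apocope: [kowebohfu] → [kowebohf]
  (3) Cluster Epenthesis: [kowebohf] → [kowebohaf]
  (4) Palatal Assibilation: no change — [kowebohaf]
  (5) Voicing Between Vowels: no change — [kowebohaf]
/taywigpi/:
  (1) Progressive Voicing Assimilation: [taywigpi] → [taywigbi]
  (2) Apocope: [taywigbi] → [taywigb]
  (3) Cluster Epenthesis: [taywigb] → [taywigab]
  (4) Palatal Assibilation: no change — [taywigab]
  (5) Voicing Between Vowels: no change — [taywigab]

[fesowew], [kowebohaf], [taywigab]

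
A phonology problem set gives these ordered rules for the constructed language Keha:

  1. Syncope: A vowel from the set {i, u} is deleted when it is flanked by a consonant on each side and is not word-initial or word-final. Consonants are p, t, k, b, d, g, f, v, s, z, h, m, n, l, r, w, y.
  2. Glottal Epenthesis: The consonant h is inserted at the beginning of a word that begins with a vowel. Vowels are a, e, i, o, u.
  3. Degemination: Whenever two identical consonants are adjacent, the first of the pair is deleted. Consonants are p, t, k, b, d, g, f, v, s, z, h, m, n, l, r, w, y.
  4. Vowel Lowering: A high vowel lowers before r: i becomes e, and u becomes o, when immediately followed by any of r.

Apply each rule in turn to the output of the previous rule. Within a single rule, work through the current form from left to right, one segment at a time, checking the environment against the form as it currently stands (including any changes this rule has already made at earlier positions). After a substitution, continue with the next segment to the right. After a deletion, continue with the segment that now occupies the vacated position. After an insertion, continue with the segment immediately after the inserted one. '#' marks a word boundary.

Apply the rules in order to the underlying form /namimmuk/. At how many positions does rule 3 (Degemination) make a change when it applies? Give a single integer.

2

1 Syncope: [namimmuk] → [nammmk]
2 Glottal Epenthesis: no change — [nammmk]
3 Degemination: [nammmk] → [namk]
4 Vowel Lowering: no change — [namk]
Rule 3 changed 2 position(s).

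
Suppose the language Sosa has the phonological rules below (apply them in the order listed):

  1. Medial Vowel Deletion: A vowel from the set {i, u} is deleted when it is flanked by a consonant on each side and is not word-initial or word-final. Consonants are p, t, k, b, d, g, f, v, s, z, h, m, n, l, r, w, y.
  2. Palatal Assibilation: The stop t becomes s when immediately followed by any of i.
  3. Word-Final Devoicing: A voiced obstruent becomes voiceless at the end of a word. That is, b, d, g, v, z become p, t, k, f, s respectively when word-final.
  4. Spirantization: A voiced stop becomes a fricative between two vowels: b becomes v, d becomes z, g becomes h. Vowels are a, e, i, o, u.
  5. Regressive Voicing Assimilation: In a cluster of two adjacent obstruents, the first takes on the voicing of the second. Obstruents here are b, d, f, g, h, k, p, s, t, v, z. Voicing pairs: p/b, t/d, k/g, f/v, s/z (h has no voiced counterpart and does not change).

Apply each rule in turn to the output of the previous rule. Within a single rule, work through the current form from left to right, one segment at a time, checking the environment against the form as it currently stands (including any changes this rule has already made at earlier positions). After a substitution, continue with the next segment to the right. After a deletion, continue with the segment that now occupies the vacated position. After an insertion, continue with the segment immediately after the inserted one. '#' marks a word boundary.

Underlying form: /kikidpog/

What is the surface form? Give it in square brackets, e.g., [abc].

[kgtpok]

1 Medial Vowel Deletion: [kikidpog] → [kkdpog]
2 Palatal Assibilation: no change — [kkdpog]
3 Word-Final Devoicing: [kkdpog] → [kkdpok]
4 Spirantization: no change — [kkdpok]
5 Regressive Voicing Assimilation: [kkdpok] → [kgtpok]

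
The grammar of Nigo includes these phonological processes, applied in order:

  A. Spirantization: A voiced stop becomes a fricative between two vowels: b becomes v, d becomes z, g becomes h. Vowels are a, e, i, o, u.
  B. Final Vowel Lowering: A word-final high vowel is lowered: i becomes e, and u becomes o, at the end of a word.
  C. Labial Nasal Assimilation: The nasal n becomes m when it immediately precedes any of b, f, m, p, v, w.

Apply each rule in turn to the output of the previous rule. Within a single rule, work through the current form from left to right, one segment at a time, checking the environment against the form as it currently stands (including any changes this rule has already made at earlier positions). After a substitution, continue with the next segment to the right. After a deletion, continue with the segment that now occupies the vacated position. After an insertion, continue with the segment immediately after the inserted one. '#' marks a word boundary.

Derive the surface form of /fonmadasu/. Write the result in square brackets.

A Spirantization: [fonmadasu] → [fonmazasu]
B Final Vowel Lowering: [fonmazasu] → [fonmazaso]
C Labial Nasal Assimilation: [fonmazaso] → [fommazaso]

[fommazaso]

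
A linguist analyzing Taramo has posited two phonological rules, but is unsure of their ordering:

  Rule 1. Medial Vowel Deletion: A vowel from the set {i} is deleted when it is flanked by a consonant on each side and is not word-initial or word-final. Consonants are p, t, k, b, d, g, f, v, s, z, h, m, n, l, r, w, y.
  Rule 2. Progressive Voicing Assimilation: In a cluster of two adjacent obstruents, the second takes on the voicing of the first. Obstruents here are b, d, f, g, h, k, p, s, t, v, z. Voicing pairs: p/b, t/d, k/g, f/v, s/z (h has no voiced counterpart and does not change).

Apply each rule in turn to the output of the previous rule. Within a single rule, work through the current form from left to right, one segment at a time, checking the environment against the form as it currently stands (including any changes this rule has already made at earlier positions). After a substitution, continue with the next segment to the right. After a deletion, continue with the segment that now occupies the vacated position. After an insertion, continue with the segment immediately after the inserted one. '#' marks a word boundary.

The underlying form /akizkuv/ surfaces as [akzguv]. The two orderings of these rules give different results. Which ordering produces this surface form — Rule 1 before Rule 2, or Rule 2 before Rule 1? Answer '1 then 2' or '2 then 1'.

Order 1 then 2:
  1 Medial Vowel Deletion: [akizkuv] → [akzkuv]
  2 Progressive Voicing Assimilation: [akzkuv] → [akskuv]
  result: [akskuv]
Order 2 then 1:
  2 Progressive Voicing Assimilation: [akizkuv] → [akizguv]
  1 Medial Vowel Deletion: [akizguv] → [akzguv]
  result: [akzguv]

2 then 1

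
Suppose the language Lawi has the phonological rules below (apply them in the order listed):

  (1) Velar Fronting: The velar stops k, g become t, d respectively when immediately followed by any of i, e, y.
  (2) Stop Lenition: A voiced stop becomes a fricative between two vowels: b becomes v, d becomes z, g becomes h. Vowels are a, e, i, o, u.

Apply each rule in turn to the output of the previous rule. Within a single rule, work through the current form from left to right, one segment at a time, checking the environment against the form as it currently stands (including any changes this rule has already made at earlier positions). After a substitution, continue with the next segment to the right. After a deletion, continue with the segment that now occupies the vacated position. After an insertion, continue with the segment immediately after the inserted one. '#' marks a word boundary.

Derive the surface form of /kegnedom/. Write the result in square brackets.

(1) Velar Fronting: [kegnedom] → [tegnedom]
(2) Stop Lenition: [tegnedom] → [tegnezom]

[tegnezom]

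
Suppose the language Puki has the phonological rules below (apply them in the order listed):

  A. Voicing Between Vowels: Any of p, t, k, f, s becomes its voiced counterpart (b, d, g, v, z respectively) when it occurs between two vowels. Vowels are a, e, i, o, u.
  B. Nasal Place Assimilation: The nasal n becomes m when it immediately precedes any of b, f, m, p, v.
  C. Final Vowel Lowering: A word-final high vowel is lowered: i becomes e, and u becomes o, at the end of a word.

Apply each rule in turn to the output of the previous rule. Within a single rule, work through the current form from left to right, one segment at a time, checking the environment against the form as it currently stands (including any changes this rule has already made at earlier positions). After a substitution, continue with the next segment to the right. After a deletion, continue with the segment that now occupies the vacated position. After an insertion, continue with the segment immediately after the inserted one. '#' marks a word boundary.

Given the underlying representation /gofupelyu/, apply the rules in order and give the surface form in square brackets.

[govubelyo]

A Voicing Between Vowels: [gofupelyu] → [govubelyu]
B Nasal Place Assimilation: no change — [govubelyu]
C Final Vowel Lowering: [govubelyu] → [govubelyo]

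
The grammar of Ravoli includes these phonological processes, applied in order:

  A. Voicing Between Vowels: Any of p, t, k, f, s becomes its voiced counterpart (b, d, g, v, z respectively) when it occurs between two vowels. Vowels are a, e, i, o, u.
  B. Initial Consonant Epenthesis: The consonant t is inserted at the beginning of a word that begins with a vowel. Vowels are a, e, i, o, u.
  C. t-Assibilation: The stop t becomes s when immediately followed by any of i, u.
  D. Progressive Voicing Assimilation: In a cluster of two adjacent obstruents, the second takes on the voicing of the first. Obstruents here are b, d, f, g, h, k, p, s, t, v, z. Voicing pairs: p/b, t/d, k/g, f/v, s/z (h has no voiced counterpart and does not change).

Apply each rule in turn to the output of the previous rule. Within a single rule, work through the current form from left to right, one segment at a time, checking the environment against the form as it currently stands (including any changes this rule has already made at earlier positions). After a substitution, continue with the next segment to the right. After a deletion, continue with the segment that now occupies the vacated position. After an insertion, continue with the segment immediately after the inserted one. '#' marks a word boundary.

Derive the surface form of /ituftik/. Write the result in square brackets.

[sidufsik]

A Voicing Between Vowels: [ituftik] → [iduftik]
B Initial Consonant Epenthesis: [iduftik] → [tiduftik]
C t-Assibilation: [tiduftik] → [sidufsik]
D Progressive Voicing Assimilation: no change — [sidufsik]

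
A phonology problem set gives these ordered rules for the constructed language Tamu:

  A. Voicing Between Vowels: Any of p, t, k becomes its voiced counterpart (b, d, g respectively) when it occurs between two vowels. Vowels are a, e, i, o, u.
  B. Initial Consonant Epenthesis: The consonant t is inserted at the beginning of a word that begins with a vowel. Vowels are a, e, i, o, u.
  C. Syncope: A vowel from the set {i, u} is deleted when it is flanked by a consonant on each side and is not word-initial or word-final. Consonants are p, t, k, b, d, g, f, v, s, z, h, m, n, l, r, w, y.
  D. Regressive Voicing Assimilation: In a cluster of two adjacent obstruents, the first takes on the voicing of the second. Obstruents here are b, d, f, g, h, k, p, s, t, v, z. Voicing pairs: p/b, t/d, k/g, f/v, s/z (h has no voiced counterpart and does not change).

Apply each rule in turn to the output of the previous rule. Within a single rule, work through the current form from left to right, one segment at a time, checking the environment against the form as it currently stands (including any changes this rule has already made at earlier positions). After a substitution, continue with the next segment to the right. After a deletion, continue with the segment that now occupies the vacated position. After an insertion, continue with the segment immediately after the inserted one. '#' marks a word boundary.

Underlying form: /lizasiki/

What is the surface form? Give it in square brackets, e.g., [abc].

[lzazgi]

A Voicing Between Vowels: [lizasiki] → [lizasigi]
B Initial Consonant Epenthesis: no change — [lizasigi]
C Syncope: [lizasigi] → [lzasgi]
D Regressive Voicing Assimilation: [lzasgi] → [lzazgi]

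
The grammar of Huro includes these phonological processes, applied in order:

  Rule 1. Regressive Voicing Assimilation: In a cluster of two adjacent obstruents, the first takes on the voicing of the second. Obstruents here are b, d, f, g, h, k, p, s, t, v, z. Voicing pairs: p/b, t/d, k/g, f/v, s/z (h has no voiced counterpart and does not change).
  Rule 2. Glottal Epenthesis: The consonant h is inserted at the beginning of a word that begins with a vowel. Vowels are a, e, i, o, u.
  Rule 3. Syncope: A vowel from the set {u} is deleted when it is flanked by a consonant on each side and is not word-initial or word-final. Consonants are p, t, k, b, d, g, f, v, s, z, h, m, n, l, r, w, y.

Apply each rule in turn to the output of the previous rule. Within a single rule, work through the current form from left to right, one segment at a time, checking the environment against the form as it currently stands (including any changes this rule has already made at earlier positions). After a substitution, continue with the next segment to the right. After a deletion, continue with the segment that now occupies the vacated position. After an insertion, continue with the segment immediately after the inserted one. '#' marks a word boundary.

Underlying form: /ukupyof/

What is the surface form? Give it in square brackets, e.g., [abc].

[hkpyof]

Rule 1 Regressive Voicing Assimilation: no change — [ukupyof]
Rule 2 Glottal Epenthesis: [ukupyof] → [hukupyof]
Rule 3 Syncope: [hukupyof] → [hkpyof]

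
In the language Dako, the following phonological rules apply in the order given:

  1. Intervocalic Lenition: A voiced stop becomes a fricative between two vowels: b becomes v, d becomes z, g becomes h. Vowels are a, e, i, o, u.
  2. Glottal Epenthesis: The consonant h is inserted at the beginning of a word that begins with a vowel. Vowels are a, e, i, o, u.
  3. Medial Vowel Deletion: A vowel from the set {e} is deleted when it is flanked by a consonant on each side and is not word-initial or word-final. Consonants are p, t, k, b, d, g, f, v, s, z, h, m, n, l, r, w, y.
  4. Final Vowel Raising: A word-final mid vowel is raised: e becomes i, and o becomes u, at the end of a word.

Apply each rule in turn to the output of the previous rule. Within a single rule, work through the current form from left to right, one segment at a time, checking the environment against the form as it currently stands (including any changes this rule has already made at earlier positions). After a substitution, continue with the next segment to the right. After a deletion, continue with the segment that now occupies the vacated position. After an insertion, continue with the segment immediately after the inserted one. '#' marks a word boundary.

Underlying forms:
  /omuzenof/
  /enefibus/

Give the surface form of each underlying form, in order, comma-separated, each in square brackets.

/omuzenof/:
  1 Intervocalic Lenition: no change — [omuzenof]
  2 Glottal Epenthesis: [omuzenof] → [homuzenof]
  3 Medial Vowel Deletion: [homuzenof] → [homuznof]
  4 Final Vowel Raising: no change — [homuznof]
/enefibus/:
  1 Intervocalic Lenition: [enefibus] → [enefivus]
  2 Glottal Epenthesis: [enefivus] → [henefivus]
  3 Medial Vowel Deletion: [henefivus] → [hnfivus]
  4 Final Vowel Raising: no change — [hnfivus]

[homuznof], [hnfivus]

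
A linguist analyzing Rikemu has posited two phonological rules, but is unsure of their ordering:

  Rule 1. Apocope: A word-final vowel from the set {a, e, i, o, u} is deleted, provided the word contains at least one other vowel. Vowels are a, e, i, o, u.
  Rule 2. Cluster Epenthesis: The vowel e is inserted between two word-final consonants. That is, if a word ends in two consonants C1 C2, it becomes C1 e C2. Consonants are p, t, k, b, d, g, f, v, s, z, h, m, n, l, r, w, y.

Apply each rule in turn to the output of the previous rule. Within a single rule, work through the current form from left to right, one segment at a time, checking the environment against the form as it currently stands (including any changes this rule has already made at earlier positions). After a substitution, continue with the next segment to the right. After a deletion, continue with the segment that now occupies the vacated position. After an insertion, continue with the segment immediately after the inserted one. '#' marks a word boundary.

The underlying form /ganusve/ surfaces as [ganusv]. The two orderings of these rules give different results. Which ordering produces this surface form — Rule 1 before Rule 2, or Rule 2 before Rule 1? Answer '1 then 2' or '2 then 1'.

Order 1 then 2:
  1 Apocope: [ganusve] → [ganusv]
  2 Cluster Epenthesis: [ganusv] → [ganusev]
  result: [ganusev]
Order 2 then 1:
  2 Cluster Epenthesis: no change — [ganusve]
  1 Apocope: [ganusve] → [ganusv]
  result: [ganusv]

2 then 1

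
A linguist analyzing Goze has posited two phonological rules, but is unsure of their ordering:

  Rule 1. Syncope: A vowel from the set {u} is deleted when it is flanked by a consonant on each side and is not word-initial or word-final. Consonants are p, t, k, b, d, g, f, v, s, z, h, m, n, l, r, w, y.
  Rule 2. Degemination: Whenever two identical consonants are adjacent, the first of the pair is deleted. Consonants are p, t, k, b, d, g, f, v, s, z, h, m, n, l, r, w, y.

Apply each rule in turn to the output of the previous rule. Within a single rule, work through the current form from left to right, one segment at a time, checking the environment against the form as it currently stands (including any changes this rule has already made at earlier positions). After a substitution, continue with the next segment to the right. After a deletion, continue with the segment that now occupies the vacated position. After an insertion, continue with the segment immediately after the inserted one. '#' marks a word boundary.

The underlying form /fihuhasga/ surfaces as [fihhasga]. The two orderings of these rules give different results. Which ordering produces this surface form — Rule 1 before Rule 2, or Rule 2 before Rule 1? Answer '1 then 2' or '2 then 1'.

Order 1 then 2:
  1 Syncope: [fihuhasga] → [fihhasga]
  2 Degemination: [fihhasga] → [fihasga]
  result: [fihasga]
Order 2 then 1:
  2 Degemination: no change — [fihuhasga]
  1 Syncope: [fihuhasga] → [fihhasga]
  result: [fihhasga]

2 then 1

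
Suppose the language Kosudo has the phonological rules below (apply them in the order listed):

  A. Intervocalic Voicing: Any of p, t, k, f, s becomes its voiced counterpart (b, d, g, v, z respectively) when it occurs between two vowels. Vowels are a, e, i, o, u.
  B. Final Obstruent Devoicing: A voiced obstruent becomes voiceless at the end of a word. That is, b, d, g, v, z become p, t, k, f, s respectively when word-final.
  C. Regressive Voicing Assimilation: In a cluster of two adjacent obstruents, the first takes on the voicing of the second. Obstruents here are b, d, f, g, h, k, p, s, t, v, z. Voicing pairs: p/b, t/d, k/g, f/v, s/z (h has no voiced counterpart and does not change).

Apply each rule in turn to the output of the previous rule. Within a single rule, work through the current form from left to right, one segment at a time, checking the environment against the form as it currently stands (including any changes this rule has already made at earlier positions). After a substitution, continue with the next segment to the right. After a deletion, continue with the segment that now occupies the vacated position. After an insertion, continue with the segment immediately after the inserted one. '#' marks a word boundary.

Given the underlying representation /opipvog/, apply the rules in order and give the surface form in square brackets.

[obibvok]

A Intervocalic Voicing: [opipvog] → [obipvog]
B Final Obstruent Devoicing: [obipvog] → [obipvok]
C Regressive Voicing Assimilation: [obipvok] → [obibvok]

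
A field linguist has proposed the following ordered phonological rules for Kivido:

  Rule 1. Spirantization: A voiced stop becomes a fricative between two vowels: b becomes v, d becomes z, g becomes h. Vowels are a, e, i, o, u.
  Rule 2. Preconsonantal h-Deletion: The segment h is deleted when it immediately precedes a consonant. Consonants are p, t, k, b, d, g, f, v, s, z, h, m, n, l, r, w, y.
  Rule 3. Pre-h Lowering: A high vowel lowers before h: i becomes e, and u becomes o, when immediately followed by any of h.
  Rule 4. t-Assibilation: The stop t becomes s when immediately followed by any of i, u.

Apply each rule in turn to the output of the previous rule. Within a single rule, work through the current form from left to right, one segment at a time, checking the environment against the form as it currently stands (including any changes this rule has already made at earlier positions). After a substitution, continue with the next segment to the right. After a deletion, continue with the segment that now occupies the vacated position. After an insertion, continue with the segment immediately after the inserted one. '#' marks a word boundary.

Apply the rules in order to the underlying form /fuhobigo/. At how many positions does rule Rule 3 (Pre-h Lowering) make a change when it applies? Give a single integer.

Rule 1 Spirantization: [fuhobigo] → [fuhoviho]
Rule 2 Preconsonantal h-Deletion: no change — [fuhoviho]
Rule 3 Pre-h Lowering: [fuhoviho] → [fohoveho]
Rule 4 t-Assibilation: no change — [fohoveho]
Rule Rule 3 changed 2 position(s).

2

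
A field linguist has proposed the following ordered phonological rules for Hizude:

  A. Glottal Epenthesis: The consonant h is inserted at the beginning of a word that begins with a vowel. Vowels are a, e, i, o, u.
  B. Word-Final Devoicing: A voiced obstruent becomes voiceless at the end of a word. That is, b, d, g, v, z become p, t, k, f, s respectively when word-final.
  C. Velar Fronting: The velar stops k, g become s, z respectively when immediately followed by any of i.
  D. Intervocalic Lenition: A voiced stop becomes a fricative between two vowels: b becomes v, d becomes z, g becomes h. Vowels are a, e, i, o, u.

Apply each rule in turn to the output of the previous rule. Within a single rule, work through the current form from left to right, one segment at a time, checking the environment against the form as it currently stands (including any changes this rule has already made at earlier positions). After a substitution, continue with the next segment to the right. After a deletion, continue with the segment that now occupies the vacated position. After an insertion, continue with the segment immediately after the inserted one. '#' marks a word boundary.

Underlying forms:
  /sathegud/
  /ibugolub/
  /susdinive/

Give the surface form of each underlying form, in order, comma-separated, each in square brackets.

/sathegud/:
  A Glottal Epenthesis: no change — [sathegud]
  B Word-Final Devoicing: [sathegud] → [sathegut]
  C Velar Fronting: no change — [sathegut]
  D Intervocalic Lenition: [sathegut] → [sathehut]
/ibugolub/:
  A Glottal Epenthesis: [ibugolub] → [hibugolub]
  B Word-Final Devoicing: [hibugolub] → [hibugolup]
  C Velar Fronting: no change — [hibugolup]
  D Intervocalic Lenition: [hibugolup] → [hivuholup]
/susdinive/:
  A Glottal Epenthesis: no change — [susdinive]
  B Word-Final Devoicing: no change — [susdinive]
  C Velar Fronting: no change — [susdinive]
  D Intervocalic Lenition: no change — [susdinive]

[sathehut], [hivuholup], [susdinive]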